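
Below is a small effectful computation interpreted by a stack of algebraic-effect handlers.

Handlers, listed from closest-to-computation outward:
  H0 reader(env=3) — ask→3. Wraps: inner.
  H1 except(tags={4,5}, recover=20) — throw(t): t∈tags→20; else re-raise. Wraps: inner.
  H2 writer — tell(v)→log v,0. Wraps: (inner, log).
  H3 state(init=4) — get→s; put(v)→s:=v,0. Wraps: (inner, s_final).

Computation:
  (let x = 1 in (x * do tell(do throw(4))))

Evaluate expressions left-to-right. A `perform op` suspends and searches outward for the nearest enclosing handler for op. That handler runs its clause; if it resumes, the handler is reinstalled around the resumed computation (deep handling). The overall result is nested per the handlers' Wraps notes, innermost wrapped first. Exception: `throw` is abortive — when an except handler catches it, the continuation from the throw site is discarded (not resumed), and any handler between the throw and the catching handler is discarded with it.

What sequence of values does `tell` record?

Answer: ()

Step-by-step:
throw(4) @ H1 caught ⇒ 20
H2 returns (20, ())
H3 returns ((20, ()), 4)
= ((20, ()), 4)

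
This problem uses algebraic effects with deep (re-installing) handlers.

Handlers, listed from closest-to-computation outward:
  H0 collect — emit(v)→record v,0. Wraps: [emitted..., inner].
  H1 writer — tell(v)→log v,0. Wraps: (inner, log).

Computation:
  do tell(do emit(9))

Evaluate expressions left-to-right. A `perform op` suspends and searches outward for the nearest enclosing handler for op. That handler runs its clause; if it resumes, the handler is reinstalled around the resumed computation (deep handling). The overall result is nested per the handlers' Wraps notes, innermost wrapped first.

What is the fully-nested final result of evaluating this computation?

Evaluation trace:
emit(9) @ H0 ⇒ out+=9
tell(0) @ H1 ⇒ log+=0
H0 returns [9, 0]
H1 returns ([9, 0], (0))
= ([9, 0], (0))

Answer: ([9, 0], (0))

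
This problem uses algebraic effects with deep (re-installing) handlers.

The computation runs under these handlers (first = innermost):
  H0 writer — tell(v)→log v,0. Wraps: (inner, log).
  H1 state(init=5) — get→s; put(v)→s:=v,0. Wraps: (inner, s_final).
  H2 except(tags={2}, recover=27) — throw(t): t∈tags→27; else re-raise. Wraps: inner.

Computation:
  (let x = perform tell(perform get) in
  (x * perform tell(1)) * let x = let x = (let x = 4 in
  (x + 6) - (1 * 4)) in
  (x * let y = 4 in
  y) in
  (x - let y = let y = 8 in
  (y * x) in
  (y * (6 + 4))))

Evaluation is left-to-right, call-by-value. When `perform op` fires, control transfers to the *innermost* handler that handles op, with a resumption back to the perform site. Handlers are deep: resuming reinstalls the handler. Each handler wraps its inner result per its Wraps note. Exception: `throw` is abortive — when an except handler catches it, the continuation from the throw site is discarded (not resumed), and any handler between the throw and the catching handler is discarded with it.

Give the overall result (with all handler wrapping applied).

Answer: ((0, (5, 1)), 5)

Step-by-step:
get @ H1 ⇒ 5
tell(5) @ H0 ⇒ log+=5
tell(1) @ H0 ⇒ log+=1
H0 returns (0, (5, 1))
H1 returns ((0, (5, 1)), 5)
H2 returns ((0, (5, 1)), 5)
= ((0, (5, 1)), 5)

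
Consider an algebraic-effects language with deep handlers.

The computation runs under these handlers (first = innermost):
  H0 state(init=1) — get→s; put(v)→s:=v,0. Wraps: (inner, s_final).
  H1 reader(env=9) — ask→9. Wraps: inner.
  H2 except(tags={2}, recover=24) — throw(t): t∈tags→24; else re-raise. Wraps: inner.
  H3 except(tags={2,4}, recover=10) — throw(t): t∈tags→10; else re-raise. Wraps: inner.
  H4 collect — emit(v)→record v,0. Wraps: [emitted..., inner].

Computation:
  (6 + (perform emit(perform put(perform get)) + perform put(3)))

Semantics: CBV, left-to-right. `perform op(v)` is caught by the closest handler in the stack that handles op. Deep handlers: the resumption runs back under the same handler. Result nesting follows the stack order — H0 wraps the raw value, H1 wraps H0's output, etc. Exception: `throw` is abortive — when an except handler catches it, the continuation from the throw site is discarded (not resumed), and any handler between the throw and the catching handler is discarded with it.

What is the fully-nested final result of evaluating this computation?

Evaluation trace:
get @ H0 ⇒ 1
put(1) @ H0 ⇒ s:=1
emit(0) @ H4 ⇒ out+=0
put(3) @ H0 ⇒ s:=3
H0 returns (6, 3)
H1 returns (6, 3)
H2 returns (6, 3)
H3 returns (6, 3)
H4 returns [0, (6, 3)]
= [0, (6, 3)]

Answer: [0, (6, 3)]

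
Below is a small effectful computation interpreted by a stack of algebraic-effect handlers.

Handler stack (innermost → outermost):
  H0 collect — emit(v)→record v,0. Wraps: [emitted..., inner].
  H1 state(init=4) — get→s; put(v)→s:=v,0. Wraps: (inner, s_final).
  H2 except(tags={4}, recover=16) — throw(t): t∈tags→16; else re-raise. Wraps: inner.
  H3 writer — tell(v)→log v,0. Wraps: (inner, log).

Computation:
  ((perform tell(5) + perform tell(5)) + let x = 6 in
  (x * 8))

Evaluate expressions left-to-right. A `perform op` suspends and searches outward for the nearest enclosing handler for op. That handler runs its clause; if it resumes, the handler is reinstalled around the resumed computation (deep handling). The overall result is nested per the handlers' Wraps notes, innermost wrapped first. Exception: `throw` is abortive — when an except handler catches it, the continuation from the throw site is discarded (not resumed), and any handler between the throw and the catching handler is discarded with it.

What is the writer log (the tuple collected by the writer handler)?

Step-by-step:
tell(5) @ H3 ⇒ log+=5
tell(5) @ H3 ⇒ log+=5
H0 returns [48]
H1 returns ([48], 4)
H2 returns ([48], 4)
H3 returns (([48], 4), (5, 5))
= (([48], 4), (5, 5))

Answer: (5, 5)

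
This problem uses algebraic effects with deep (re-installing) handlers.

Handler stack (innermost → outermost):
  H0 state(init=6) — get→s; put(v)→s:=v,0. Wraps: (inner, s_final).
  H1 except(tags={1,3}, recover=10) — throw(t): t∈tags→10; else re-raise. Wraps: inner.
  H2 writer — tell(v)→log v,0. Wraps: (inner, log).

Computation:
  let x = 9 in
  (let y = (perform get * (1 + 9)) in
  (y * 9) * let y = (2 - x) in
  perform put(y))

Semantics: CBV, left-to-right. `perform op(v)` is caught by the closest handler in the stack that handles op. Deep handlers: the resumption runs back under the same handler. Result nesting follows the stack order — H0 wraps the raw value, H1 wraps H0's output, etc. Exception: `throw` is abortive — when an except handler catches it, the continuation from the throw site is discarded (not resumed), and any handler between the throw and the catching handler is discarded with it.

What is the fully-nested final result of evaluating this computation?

Answer: ((0, -7), ())

Evaluation trace:
get @ H0 ⇒ 6
put(-7) @ H0 ⇒ s:=-7
H0 returns (0, -7)
H1 returns (0, -7)
H2 returns ((0, -7), ())
= ((0, -7), ())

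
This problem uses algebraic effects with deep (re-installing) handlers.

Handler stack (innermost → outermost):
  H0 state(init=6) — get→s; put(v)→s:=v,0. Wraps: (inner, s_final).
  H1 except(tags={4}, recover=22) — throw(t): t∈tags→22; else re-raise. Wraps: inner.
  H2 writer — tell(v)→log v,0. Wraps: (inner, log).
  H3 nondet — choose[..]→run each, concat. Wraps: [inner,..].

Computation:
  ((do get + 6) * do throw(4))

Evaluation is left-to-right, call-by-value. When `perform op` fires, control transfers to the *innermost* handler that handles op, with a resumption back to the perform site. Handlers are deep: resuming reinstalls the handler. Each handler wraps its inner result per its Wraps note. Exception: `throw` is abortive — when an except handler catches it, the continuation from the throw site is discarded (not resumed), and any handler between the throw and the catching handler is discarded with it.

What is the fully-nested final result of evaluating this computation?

Step-by-step:
get @ H0 ⇒ 6
throw(4) @ H1 caught ⇒ 22
H2 returns (22, ())
H3 returns [(22, ())]
= [(22, ())]

Answer: [(22, ())]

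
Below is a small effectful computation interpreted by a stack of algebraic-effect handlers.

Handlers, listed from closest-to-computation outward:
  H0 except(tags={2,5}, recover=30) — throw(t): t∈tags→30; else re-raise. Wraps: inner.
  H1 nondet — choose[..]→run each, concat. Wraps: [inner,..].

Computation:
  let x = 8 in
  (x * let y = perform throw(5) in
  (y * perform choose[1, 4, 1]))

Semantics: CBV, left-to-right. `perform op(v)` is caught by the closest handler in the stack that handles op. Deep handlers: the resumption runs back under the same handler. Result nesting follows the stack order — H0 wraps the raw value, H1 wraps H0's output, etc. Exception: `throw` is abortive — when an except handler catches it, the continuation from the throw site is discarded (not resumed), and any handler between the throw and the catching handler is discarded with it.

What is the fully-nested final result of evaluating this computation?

Answer: [30]

Working:
throw(5) @ H0 caught ⇒ 30
H1 returns [30]
= [30]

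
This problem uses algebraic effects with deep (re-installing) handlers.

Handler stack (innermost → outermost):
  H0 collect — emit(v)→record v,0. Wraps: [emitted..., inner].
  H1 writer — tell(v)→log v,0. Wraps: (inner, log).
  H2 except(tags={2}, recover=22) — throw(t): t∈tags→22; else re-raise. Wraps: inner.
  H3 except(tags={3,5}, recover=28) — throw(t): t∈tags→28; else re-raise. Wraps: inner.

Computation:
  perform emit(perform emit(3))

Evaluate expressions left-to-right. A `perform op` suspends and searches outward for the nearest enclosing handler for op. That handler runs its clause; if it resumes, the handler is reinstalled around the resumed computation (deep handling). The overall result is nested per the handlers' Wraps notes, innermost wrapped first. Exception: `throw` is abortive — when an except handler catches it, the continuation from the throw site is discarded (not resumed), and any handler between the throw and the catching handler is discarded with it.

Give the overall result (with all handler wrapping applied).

Answer: ([3, 0, 0], ())

Evaluation trace:
emit(3) @ H0 ⇒ out+=3
emit(0) @ H0 ⇒ out+=0
H0 returns [3, 0, 0]
H1 returns ([3, 0, 0], ())
H2 returns ([3, 0, 0], ())
H3 returns ([3, 0, 0], ())
= ([3, 0, 0], ())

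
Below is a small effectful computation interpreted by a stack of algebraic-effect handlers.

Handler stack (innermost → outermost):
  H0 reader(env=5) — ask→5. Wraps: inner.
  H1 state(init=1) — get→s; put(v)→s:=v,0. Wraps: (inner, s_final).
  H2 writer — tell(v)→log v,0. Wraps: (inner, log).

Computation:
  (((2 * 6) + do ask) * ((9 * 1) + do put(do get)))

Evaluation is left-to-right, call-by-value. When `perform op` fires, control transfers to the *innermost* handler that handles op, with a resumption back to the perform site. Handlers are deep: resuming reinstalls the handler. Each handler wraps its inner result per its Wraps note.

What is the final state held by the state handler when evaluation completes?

Answer: 1

Evaluation trace:
ask @ H0 ⇒ 5
get @ H1 ⇒ 1
put(1) @ H1 ⇒ s:=1
H0 returns 153
H1 returns (153, 1)
H2 returns ((153, 1), ())
= ((153, 1), ())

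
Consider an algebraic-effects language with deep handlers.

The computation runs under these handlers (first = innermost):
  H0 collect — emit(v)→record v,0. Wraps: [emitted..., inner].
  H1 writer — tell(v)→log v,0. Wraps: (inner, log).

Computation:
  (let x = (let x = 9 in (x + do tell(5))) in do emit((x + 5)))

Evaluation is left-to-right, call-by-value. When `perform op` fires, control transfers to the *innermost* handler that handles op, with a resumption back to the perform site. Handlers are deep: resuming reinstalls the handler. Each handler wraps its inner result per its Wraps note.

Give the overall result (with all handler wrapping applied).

Evaluation trace:
tell(5) @ H1 ⇒ log+=5
emit(14) @ H0 ⇒ out+=14
H0 returns [14, 0]
H1 returns ([14, 0], (5))
= ([14, 0], (5))

Answer: ([14, 0], (5))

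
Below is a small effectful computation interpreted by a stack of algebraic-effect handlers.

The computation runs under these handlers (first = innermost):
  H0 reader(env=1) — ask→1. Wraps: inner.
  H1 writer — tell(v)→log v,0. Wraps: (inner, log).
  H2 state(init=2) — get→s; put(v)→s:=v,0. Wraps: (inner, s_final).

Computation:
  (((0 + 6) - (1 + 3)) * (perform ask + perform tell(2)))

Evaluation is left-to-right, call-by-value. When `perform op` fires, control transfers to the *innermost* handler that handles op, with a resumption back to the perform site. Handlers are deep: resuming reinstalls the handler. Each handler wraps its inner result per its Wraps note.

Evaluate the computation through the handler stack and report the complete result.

Working:
ask @ H0 ⇒ 1
tell(2) @ H1 ⇒ log+=2
H0 returns 2
H1 returns (2, (2))
H2 returns ((2, (2)), 2)
= ((2, (2)), 2)

Answer: ((2, (2)), 2)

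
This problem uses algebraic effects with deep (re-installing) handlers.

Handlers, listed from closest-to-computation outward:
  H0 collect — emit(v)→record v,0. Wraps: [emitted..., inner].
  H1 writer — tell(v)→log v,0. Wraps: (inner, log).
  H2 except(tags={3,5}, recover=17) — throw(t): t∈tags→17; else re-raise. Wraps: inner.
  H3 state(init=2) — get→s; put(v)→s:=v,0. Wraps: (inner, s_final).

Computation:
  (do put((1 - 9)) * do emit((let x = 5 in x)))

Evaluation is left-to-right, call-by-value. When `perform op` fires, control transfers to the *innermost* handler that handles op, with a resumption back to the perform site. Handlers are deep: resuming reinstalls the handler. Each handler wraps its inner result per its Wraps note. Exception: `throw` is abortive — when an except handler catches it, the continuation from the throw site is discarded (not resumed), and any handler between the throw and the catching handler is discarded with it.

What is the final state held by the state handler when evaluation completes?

Answer: -8

Step-by-step:
put(-8) @ H3 ⇒ s:=-8
emit(5) @ H0 ⇒ out+=5
H0 returns [5, 0]
H1 returns ([5, 0], ())
H2 returns ([5, 0], ())
H3 returns (([5, 0], ()), -8)
= (([5, 0], ()), -8)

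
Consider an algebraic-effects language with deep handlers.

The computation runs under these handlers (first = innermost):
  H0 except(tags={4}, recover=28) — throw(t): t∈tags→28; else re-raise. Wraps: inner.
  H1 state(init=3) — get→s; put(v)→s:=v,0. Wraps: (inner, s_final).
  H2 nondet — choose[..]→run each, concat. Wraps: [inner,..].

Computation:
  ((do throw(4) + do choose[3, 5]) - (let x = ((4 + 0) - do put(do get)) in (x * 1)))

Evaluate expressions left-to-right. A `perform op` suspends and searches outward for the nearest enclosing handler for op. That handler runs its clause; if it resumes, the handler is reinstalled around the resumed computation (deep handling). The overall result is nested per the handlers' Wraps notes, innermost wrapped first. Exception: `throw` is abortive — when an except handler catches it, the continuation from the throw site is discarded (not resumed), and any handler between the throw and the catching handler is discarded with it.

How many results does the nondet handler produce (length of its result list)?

Working:
throw(4) @ H0 caught ⇒ 28
H1 returns (28, 3)
H2 returns [(28, 3)]
= [(28, 3)]

Answer: 1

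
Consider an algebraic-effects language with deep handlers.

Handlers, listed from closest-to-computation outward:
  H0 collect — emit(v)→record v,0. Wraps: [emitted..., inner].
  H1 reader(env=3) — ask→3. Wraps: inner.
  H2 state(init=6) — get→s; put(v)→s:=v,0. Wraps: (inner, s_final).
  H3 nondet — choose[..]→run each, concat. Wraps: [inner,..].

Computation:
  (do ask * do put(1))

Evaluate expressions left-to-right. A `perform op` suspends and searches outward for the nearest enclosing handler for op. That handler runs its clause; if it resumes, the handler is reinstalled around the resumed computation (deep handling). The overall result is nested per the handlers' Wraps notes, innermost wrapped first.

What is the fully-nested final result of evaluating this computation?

Answer: [([0], 1)]

Evaluation trace:
ask @ H1 ⇒ 3
put(1) @ H2 ⇒ s:=1
H0 returns [0]
H1 returns [0]
H2 returns ([0], 1)
H3 returns [([0], 1)]
= [([0], 1)]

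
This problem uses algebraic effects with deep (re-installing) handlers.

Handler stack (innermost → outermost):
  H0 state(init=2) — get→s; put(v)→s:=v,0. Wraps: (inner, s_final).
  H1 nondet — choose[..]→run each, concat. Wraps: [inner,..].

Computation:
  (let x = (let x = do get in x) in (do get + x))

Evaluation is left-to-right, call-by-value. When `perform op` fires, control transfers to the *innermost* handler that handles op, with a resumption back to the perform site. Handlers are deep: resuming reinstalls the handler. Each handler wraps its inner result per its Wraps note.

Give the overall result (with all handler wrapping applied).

Step-by-step:
get @ H0 ⇒ 2
get @ H0 ⇒ 2
H0 returns (4, 2)
H1 returns [(4, 2)]
= [(4, 2)]

Answer: [(4, 2)]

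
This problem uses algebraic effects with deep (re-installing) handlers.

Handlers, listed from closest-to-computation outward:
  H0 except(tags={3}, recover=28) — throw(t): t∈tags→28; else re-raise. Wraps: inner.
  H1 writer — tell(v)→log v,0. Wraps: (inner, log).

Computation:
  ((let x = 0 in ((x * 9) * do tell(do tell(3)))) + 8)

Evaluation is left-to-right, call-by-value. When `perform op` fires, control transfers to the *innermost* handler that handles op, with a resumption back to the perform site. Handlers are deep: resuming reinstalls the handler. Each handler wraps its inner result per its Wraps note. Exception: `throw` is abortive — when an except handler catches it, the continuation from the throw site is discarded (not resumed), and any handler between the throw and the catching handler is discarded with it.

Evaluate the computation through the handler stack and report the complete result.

Answer: (8, (3, 0))

Step-by-step:
tell(3) @ H1 ⇒ log+=3
tell(0) @ H1 ⇒ log+=0
H0 returns 8
H1 returns (8, (3, 0))
= (8, (3, 0))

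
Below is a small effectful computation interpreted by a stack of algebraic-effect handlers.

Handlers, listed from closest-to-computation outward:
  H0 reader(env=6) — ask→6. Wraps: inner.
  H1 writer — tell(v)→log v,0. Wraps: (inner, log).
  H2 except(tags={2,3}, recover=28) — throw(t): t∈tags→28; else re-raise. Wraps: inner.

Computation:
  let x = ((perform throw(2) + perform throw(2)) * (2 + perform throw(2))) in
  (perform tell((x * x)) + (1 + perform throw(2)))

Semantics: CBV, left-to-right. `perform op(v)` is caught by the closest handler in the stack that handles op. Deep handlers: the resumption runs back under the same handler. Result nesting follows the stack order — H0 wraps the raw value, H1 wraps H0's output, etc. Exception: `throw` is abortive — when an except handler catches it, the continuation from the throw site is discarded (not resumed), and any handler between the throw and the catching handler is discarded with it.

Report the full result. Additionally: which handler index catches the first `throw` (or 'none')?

Answer: 28 ; first throw caught by: H2

Working:
throw(2) @ H2 caught ⇒ 28
= 28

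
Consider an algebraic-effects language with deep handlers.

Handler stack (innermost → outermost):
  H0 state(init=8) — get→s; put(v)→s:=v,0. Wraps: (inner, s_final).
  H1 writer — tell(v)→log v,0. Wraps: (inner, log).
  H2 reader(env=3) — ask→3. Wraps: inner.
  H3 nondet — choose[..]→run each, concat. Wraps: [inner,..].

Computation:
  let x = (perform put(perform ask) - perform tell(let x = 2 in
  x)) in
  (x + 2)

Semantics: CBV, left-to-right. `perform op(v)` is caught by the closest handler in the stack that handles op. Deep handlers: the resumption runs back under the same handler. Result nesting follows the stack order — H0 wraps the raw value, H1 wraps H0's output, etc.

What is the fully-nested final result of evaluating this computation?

Evaluation trace:
ask @ H2 ⇒ 3
put(3) @ H0 ⇒ s:=3
tell(2) @ H1 ⇒ log+=2
H0 returns (2, 3)
H1 returns ((2, 3), (2))
H2 returns ((2, 3), (2))
H3 returns [((2, 3), (2))]
= [((2, 3), (2))]

Answer: [((2, 3), (2))]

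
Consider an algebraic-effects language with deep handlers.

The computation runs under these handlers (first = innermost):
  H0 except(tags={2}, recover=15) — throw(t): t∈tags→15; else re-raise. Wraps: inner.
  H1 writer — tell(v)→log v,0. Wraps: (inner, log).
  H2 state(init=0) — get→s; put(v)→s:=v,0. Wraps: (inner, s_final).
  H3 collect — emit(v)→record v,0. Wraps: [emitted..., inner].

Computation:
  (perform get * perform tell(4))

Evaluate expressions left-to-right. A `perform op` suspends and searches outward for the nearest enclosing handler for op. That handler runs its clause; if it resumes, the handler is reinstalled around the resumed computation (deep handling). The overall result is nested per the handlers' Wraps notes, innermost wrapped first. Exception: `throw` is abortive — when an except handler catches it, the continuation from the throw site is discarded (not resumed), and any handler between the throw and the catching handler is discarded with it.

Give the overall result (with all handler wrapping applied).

Working:
get @ H2 ⇒ 0
tell(4) @ H1 ⇒ log+=4
H0 returns 0
H1 returns (0, (4))
H2 returns ((0, (4)), 0)
H3 returns [((0, (4)), 0)]
= [((0, (4)), 0)]

Answer: [((0, (4)), 0)]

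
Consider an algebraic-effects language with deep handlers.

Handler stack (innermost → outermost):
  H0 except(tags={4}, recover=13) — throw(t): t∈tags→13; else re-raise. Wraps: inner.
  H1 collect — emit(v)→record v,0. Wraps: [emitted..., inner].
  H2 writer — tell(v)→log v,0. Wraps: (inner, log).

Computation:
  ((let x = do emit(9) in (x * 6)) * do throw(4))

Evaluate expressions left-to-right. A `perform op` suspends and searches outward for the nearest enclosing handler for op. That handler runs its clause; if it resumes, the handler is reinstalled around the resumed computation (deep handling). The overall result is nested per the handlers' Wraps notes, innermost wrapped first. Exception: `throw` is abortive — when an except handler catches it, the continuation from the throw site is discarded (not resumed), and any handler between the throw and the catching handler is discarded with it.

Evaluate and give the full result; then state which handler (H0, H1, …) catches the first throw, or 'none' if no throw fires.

Answer: ([9, 13], ()) ; first throw caught by: H0

Evaluation trace:
emit(9) @ H1 ⇒ out+=9
throw(4) @ H0 caught ⇒ 13
H1 returns [9, 13]
H2 returns ([9, 13], ())
= ([9, 13], ())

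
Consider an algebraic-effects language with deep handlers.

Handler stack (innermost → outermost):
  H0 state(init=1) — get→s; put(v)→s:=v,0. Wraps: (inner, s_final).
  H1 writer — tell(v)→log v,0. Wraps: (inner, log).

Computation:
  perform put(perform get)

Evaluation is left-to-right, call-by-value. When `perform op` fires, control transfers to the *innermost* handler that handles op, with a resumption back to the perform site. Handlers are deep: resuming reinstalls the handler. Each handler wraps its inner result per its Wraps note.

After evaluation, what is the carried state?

Working:
get @ H0 ⇒ 1
put(1) @ H0 ⇒ s:=1
H0 returns (0, 1)
H1 returns ((0, 1), ())
= ((0, 1), ())

Answer: 1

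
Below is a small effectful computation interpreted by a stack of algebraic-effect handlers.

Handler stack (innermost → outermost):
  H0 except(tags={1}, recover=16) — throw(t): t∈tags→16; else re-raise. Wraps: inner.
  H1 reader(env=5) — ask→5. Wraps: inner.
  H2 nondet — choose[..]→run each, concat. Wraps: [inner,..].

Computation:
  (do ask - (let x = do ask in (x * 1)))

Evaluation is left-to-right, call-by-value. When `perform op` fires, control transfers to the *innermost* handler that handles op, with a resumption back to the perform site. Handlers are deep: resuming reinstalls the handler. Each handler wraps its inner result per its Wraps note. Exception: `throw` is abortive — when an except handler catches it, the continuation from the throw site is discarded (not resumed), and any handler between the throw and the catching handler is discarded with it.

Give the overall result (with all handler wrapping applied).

Step-by-step:
ask @ H1 ⇒ 5
ask @ H1 ⇒ 5
H0 returns 0
H1 returns 0
H2 returns [0]
= [0]

Answer: [0]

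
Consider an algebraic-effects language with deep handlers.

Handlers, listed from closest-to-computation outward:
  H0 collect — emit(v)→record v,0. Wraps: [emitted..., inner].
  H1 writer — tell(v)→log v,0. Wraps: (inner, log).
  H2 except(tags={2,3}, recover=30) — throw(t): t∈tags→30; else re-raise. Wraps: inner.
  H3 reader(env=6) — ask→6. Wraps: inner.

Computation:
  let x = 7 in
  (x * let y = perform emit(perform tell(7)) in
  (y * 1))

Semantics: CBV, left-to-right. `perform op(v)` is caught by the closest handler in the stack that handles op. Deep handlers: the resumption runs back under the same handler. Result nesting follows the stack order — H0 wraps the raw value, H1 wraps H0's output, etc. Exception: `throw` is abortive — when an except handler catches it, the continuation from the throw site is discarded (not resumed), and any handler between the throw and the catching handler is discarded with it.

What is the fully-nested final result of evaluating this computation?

Evaluation trace:
tell(7) @ H1 ⇒ log+=7
emit(0) @ H0 ⇒ out+=0
H0 returns [0, 0]
H1 returns ([0, 0], (7))
H2 returns ([0, 0], (7))
H3 returns ([0, 0], (7))
= ([0, 0], (7))

Answer: ([0, 0], (7))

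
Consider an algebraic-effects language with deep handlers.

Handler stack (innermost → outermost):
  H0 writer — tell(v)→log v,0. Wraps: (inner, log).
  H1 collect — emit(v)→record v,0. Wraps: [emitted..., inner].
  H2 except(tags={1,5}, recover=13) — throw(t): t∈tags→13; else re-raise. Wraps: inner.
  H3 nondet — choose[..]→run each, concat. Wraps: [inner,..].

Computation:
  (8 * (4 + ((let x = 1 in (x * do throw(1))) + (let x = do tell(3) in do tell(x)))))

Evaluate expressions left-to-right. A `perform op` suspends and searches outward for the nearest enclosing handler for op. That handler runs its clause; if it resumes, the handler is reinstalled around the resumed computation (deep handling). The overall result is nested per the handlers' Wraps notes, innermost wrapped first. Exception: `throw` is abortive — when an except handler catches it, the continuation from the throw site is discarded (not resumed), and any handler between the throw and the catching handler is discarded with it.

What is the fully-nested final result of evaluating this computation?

Step-by-step:
throw(1) @ H2 caught ⇒ 13
H3 returns [13]
= [13]

Answer: [13]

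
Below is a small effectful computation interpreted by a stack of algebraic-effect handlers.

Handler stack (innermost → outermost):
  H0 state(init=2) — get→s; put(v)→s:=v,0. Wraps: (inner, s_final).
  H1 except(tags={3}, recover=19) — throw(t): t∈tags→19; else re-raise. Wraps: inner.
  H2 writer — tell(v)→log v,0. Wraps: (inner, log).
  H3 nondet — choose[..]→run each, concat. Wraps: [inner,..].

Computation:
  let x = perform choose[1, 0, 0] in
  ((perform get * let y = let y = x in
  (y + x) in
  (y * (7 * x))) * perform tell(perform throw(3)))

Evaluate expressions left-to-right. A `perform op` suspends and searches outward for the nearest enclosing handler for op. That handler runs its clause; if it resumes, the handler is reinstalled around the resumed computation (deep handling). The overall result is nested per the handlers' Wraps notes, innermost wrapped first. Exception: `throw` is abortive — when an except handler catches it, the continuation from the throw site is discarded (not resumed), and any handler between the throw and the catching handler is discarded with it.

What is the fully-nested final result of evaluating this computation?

Answer: [(19, ()), (19, ()), (19, ())]

Working:
choose[1, 0, 0] @ H3
  branch[0] choose=1:
    get @ H0 ⇒ 2
    throw(3) @ H1 caught ⇒ 19
    H2 returns (19, ())
    H3 returns [(19, ())]
  branch[1] choose=0:
    get @ H0 ⇒ 2
    throw(3) @ H1 caught ⇒ 19
    H2 returns (19, ())
    H3 returns [(19, ())]
  branch[2] choose=0:
    get @ H0 ⇒ 2
    throw(3) @ H1 caught ⇒ 19
    H2 returns (19, ())
    H3 returns [(19, ())]
= [(19, ()), (19, ()), (19, ())]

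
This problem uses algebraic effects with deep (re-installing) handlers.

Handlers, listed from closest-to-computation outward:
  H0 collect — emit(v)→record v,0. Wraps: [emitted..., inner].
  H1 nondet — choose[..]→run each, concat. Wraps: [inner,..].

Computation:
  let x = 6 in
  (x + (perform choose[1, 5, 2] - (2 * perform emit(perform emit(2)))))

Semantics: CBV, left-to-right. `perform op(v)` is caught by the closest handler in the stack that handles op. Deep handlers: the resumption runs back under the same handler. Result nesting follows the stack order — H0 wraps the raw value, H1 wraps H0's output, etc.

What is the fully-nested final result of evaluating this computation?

Answer: [[2, 0, 7], [2, 0, 11], [2, 0, 8]]

Working:
choose[1, 5, 2] @ H1
  branch[0] choose=1:
    emit(2) @ H0 ⇒ out+=2
    emit(0) @ H0 ⇒ out+=0
    H0 returns [2, 0, 7]
    H1 returns [[2, 0, 7]]
  branch[1] choose=5:
    emit(2) @ H0 ⇒ out+=2
    emit(0) @ H0 ⇒ out+=0
    H0 returns [2, 0, 11]
    H1 returns [[2, 0, 11]]
  branch[2] choose=2:
    emit(2) @ H0 ⇒ out+=2
    emit(0) @ H0 ⇒ out+=0
    H0 returns [2, 0, 8]
    H1 returns [[2, 0, 8]]
= [[2, 0, 7], [2, 0, 11], [2, 0, 8]]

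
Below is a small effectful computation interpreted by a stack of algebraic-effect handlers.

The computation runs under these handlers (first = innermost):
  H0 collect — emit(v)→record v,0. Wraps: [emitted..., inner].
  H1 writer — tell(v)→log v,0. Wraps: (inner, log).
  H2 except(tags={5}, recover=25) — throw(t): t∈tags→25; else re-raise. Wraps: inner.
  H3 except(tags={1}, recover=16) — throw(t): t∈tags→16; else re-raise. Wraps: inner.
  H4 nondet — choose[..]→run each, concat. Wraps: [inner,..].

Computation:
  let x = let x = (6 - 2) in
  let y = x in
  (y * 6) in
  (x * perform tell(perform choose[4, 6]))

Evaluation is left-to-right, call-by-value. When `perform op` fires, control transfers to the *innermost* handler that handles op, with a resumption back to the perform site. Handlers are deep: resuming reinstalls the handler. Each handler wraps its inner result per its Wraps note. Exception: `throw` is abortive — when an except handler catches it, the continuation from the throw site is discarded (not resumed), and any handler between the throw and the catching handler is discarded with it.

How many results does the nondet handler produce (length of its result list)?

Answer: 2

Working:
choose[4, 6] @ H4
  branch[0] choose=4:
    tell(4) @ H1 ⇒ log+=4
    H0 returns [0]
    H1 returns ([0], (4))
    H2 returns ([0], (4))
    H3 returns ([0], (4))
    H4 returns [([0], (4))]
  branch[1] choose=6:
    tell(6) @ H1 ⇒ log+=6
    H0 returns [0]
    H1 returns ([0], (6))
    H2 returns ([0], (6))
    H3 returns ([0], (6))
    H4 returns [([0], (6))]
= [([0], (4)), ([0], (6))]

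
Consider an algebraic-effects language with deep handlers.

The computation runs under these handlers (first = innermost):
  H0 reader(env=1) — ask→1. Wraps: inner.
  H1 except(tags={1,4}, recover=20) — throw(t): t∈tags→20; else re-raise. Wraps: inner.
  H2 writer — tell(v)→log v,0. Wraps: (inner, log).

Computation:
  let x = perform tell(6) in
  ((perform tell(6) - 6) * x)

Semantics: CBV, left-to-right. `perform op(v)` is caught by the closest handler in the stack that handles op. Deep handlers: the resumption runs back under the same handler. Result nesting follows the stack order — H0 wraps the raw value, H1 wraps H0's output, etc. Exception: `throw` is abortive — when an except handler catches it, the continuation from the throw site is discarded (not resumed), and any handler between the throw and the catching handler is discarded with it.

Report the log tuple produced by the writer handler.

Working:
tell(6) @ H2 ⇒ log+=6
tell(6) @ H2 ⇒ log+=6
H0 returns 0
H1 returns 0
H2 returns (0, (6, 6))
= (0, (6, 6))

Answer: (6, 6)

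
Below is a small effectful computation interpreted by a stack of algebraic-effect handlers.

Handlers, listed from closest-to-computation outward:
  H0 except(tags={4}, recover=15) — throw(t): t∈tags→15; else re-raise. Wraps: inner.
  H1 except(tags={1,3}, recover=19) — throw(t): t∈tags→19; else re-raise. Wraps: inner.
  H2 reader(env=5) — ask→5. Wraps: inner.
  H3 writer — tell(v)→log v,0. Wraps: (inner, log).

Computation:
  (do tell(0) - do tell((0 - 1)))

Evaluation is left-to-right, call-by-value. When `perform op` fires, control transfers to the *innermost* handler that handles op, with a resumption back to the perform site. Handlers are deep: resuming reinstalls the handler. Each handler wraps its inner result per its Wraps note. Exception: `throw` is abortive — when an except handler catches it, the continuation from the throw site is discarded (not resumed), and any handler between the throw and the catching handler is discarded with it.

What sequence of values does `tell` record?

Answer: (0, -1)

Step-by-step:
tell(0) @ H3 ⇒ log+=0
tell(-1) @ H3 ⇒ log+=-1
H0 returns 0
H1 returns 0
H2 returns 0
H3 returns (0, (0, -1))
= (0, (0, -1))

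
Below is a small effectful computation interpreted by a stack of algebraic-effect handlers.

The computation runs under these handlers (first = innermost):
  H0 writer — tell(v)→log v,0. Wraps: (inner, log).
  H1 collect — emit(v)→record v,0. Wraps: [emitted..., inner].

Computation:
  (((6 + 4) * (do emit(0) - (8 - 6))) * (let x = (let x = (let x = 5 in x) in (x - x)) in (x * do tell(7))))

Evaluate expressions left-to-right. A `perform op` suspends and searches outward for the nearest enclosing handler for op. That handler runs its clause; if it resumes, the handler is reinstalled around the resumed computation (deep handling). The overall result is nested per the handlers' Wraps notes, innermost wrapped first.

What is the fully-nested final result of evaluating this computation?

Answer: [0, (0, (7))]

Evaluation trace:
emit(0) @ H1 ⇒ out+=0
tell(7) @ H0 ⇒ log+=7
H0 returns (0, (7))
H1 returns [0, (0, (7))]
= [0, (0, (7))]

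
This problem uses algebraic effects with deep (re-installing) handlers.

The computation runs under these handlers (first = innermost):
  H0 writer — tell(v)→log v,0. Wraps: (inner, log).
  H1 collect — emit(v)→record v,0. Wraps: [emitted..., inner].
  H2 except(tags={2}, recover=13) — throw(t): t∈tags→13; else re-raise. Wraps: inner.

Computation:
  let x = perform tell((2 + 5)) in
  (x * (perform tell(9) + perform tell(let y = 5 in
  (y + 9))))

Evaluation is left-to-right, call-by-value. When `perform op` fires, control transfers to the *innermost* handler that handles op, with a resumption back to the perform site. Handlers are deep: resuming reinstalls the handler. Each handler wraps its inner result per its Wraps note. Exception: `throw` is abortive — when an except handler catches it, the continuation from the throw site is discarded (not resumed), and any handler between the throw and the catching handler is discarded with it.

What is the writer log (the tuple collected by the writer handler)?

Answer: (7, 9, 14)

Step-by-step:
tell(7) @ H0 ⇒ log+=7
tell(9) @ H0 ⇒ log+=9
tell(14) @ H0 ⇒ log+=14
H0 returns (0, (7, 9, 14))
H1 returns [(0, (7, 9, 14))]
H2 returns [(0, (7, 9, 14))]
= [(0, (7, 9, 14))]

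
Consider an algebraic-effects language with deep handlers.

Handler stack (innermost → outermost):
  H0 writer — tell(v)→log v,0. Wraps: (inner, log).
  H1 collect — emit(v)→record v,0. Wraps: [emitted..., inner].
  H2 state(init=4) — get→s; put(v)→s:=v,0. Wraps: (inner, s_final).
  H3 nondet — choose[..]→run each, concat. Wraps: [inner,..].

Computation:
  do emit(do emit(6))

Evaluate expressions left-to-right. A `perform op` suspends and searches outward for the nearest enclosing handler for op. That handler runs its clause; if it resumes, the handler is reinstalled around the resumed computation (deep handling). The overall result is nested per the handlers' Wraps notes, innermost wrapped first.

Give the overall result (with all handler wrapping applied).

Evaluation trace:
emit(6) @ H1 ⇒ out+=6
emit(0) @ H1 ⇒ out+=0
H0 returns (0, ())
H1 returns [6, 0, (0, ())]
H2 returns ([6, 0, (0, ())], 4)
H3 returns [([6, 0, (0, ())], 4)]
= [([6, 0, (0, ())], 4)]

Answer: [([6, 0, (0, ())], 4)]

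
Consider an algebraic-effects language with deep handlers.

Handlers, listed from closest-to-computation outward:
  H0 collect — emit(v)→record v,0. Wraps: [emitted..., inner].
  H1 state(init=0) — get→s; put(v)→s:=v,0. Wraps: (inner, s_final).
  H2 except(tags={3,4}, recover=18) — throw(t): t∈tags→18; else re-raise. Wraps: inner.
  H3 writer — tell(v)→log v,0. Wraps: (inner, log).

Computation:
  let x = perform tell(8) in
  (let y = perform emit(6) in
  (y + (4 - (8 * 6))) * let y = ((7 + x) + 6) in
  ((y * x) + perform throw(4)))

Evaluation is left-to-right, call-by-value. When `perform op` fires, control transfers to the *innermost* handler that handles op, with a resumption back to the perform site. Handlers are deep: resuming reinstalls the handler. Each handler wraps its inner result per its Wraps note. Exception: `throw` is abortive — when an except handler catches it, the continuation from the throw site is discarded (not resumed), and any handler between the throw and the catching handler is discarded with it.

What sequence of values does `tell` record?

Evaluation trace:
tell(8) @ H3 ⇒ log+=8
emit(6) @ H0 ⇒ out+=6
throw(4) @ H2 caught ⇒ 18
H3 returns (18, (8))
= (18, (8))

Answer: (8)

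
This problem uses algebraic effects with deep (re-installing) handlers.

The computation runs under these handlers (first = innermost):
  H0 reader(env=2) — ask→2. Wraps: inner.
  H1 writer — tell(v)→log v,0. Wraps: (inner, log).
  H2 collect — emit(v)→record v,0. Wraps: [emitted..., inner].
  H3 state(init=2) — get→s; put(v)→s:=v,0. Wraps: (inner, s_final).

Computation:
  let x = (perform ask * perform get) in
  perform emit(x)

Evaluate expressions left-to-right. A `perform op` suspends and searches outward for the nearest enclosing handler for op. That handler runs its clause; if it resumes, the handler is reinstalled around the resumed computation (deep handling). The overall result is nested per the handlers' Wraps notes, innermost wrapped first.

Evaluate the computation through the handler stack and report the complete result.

Step-by-step:
ask @ H0 ⇒ 2
get @ H3 ⇒ 2
emit(4) @ H2 ⇒ out+=4
H0 returns 0
H1 returns (0, ())
H2 returns [4, (0, ())]
H3 returns ([4, (0, ())], 2)
= ([4, (0, ())], 2)

Answer: ([4, (0, ())], 2)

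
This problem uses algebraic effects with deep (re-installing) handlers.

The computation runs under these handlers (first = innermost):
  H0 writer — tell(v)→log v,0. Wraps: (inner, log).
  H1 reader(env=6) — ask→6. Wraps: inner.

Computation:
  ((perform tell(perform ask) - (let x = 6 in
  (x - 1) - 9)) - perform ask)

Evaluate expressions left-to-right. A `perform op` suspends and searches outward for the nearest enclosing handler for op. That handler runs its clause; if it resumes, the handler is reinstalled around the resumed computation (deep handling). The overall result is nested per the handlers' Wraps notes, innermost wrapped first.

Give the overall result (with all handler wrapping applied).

Step-by-step:
ask @ H1 ⇒ 6
tell(6) @ H0 ⇒ log+=6
ask @ H1 ⇒ 6
H0 returns (-2, (6))
H1 returns (-2, (6))
= (-2, (6))

Answer: (-2, (6))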